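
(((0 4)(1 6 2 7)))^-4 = ()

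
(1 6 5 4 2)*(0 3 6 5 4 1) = (0 3 6 4 2)(1 5)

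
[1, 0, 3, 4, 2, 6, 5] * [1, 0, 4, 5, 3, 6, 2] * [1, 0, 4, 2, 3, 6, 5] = [1, 0, 6, 2, 3, 4, 5]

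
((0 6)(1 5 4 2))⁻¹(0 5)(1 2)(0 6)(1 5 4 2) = (1 5)(4 6)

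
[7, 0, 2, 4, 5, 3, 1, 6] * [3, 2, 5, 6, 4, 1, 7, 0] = [0, 3, 5, 4, 1, 6, 2, 7]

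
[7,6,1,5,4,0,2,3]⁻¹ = [5,2,6,7,4,3,1,0]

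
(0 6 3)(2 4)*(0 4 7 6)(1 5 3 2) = (1 5 3 4)(2 7 6)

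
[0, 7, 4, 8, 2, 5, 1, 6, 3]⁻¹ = [0, 6, 4, 8, 2, 5, 7, 1, 3]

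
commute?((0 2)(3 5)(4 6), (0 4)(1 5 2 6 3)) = no:(0 2)(3 5)(4 6) * (0 4)(1 5 2 6 3) = (0 6)(1 5)(2 4 3), (0 4)(1 5 2 6 3) * (0 2)(3 5)(4 6) = (0 6 5)(1 3)(2 4)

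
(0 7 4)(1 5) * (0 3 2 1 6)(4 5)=(0 7 5 6)(1 4 3 2)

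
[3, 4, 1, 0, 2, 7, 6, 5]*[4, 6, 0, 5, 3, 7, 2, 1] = [5, 3, 6, 4, 0, 1, 2, 7]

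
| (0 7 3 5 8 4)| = 6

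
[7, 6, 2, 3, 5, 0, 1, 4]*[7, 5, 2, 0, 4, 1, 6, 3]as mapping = [0→3, 1→6, 2→2, 3→0, 4→1, 5→7, 6→5, 7→4]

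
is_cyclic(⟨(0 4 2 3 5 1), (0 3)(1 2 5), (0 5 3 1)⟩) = no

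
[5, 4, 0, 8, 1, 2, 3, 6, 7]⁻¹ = [2, 4, 5, 6, 1, 0, 7, 8, 3]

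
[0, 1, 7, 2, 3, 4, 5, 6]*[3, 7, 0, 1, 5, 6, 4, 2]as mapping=[0→3, 1→7, 2→2, 3→0, 4→1, 5→5, 6→6, 7→4]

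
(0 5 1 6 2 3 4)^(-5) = (0 1 2 4 5 6 3)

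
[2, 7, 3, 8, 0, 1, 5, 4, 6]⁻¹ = [4, 5, 0, 2, 7, 6, 8, 1, 3]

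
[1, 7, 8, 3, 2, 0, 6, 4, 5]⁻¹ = [5, 0, 4, 3, 7, 8, 6, 1, 2]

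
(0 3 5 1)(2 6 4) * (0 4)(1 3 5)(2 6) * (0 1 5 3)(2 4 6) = (0 3 5)(1 6)(2 4)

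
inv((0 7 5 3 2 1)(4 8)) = (0 1 2 3 5 7)(4 8)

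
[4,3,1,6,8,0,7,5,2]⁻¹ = [5,2,8,1,0,7,3,6,4]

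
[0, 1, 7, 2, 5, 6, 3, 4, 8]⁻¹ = [0, 1, 3, 6, 7, 4, 5, 2, 8]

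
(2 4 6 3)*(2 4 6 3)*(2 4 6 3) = (2 3 6 4)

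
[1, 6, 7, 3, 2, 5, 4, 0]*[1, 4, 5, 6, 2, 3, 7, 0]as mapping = [0→4, 1→7, 2→0, 3→6, 4→5, 5→3, 6→2, 7→1]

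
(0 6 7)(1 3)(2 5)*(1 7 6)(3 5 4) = (0 1 5 2 4 3 7)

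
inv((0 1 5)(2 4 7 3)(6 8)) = (0 5 1)(2 3 7 4)(6 8)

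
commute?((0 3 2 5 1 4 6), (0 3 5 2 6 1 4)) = no:(0 3 2 5 1 4 6) * (0 3 5 2 6 1 4) = (0 5 4 1)(3 6), (0 3 5 2 6 1 4) * (0 3 2 5 1 4 6) = (0 2)(1 6 4 3)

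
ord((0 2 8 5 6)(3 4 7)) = 15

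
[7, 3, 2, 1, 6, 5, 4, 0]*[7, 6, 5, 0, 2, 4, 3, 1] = [1, 0, 5, 6, 3, 4, 2, 7]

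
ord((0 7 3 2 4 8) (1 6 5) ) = 6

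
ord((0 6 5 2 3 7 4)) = 7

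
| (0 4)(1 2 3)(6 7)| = 6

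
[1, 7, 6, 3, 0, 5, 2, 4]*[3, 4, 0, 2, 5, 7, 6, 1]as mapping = [0→4, 1→1, 2→6, 3→2, 4→3, 5→7, 6→0, 7→5]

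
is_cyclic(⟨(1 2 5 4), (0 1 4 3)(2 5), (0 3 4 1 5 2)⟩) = no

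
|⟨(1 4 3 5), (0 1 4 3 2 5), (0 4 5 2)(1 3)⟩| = 720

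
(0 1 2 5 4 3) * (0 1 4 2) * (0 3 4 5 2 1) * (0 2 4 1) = (0 5)(1 3 2 4)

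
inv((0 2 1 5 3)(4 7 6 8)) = (0 3 5 1 2)(4 8 6 7)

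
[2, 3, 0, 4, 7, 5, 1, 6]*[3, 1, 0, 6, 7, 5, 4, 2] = [0, 6, 3, 7, 2, 5, 1, 4]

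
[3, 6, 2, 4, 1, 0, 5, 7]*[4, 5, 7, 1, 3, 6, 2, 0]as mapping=[0→1, 1→2, 2→7, 3→3, 4→5, 5→4, 6→6, 7→0]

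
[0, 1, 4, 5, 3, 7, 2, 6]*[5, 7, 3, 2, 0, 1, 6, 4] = [5, 7, 0, 1, 2, 4, 3, 6]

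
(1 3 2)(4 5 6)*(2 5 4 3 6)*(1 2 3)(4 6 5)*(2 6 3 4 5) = (1 2 6)(3 5 4)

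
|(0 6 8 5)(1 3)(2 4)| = 4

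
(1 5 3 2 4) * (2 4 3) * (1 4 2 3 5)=(2 5 3)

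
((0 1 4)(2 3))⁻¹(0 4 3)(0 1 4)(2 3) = (0 2 1)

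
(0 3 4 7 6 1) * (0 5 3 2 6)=(0 2 6 1 5 3 4 7)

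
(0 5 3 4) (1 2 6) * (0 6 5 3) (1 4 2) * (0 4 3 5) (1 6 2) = (0 5 4 2) (1 6 3) 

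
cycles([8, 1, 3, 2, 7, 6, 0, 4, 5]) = (0 8 5 6)(2 3)(4 7)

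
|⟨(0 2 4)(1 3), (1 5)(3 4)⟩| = 720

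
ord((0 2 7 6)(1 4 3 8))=4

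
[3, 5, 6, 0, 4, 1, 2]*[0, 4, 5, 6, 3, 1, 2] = [6, 1, 2, 0, 3, 4, 5]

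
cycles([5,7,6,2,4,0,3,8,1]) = (0 5)(1 7 8)(2 6 3)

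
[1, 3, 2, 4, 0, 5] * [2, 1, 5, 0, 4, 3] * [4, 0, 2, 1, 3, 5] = [0, 4, 5, 3, 2, 1]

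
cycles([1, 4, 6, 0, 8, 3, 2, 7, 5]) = (0 1 4 8 5 3)(2 6)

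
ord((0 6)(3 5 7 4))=4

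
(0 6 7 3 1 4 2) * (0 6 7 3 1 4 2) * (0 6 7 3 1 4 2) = (0 3 2 7 4 6 1)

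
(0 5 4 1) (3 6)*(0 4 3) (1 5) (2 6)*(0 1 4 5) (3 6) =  (0 4) (1 5 6) (2 3) 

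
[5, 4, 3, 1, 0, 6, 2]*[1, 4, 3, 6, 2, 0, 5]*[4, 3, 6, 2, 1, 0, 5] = [4, 6, 5, 1, 3, 0, 2]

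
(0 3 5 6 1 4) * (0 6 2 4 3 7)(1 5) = (0 7)(1 3)(2 4 6 5)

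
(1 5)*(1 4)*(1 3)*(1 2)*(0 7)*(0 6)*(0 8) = (0 7 6 8) (1 5 4 3 2) 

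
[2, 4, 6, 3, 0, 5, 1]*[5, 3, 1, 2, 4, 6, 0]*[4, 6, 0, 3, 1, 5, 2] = [6, 1, 4, 0, 5, 2, 3]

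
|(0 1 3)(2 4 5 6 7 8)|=6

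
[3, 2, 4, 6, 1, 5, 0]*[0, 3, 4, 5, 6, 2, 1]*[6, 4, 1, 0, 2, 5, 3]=[5, 2, 3, 4, 0, 1, 6] 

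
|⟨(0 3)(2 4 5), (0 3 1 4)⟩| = 720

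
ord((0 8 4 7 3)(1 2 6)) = 15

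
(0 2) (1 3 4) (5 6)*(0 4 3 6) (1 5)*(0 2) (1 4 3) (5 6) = (1 5 2 3) (4 6) 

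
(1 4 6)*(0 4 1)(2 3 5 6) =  (0 4 2 3 5 6)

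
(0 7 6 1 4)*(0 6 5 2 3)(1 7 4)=(0 4 6 7 5 2 3)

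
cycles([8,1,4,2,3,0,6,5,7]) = (0 8 7 5)(2 4 3)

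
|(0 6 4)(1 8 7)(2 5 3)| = 3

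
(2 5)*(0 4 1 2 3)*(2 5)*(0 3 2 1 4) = (1 5 2)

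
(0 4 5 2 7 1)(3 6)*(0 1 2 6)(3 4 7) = (0 7 2 3)(4 5 6)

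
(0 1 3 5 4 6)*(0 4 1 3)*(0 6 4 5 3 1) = (0 1 6 5)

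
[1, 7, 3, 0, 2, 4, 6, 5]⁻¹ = [3, 0, 4, 2, 5, 7, 6, 1]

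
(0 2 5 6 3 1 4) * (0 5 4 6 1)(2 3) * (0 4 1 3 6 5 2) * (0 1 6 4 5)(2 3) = (0 4 3 5 2 6 1)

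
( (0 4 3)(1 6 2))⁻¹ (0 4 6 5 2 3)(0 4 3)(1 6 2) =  (0 4 3 2 5 1)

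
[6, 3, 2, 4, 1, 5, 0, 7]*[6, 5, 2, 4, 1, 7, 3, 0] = [3, 4, 2, 1, 5, 7, 6, 0]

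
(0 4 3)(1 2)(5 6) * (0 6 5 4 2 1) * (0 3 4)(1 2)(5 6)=(0 1 2 3 5 6)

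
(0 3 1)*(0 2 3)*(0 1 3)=(0 1 2)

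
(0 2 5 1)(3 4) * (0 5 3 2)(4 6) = (1 5)(2 3 6 4)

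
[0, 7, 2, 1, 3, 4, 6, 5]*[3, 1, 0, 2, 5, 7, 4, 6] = [3, 6, 0, 1, 2, 5, 4, 7]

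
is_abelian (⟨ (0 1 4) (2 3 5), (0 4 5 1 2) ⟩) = no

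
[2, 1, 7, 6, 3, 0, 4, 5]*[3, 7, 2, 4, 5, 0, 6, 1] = [2, 7, 1, 6, 4, 3, 5, 0]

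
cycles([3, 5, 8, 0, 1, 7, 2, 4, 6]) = (0 3)(1 5 7 4)(2 8 6)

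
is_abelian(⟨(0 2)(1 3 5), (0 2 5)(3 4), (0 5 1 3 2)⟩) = no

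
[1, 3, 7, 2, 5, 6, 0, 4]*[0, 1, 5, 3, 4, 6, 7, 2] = [1, 3, 2, 5, 6, 7, 0, 4]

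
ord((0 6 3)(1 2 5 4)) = 12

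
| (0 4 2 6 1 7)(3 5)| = 6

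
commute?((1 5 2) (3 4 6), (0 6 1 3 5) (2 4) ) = no:(1 5 2) (3 4 6)*(0 6 1 3 5) (2 4) = (0 6 5 4 1) (2 3), (0 6 1 3 5) (2 4)*(1 5 2) (3 4 6) = (0 3 2 6 5) (1 4) 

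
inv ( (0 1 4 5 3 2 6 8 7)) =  (0 7 8 6 2 3 5 4 1)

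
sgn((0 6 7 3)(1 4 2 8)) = 1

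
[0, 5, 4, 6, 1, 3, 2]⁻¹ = [0, 4, 6, 5, 2, 1, 3]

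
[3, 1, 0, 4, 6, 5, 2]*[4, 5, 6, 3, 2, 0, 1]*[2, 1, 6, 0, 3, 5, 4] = [0, 5, 3, 6, 1, 2, 4] 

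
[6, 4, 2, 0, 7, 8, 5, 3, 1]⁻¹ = [3, 8, 2, 7, 1, 6, 0, 4, 5]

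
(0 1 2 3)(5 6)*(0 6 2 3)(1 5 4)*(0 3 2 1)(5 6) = (0 6 4)(1 2 3 5)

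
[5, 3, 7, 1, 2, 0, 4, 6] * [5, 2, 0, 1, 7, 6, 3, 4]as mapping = [0→6, 1→1, 2→4, 3→2, 4→0, 5→5, 6→7, 7→3]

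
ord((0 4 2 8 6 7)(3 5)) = 6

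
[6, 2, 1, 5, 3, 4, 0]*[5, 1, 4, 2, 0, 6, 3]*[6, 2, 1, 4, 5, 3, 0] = [4, 5, 2, 0, 1, 6, 3]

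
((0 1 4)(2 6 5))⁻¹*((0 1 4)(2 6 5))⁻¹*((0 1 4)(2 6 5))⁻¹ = ()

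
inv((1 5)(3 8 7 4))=(1 5)(3 4 7 8)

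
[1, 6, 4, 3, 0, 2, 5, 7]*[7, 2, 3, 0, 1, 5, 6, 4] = [2, 6, 1, 0, 7, 3, 5, 4]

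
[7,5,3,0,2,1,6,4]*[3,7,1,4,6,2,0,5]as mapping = [0→5,1→2,2→4,3→3,4→1,5→7,6→0,7→6]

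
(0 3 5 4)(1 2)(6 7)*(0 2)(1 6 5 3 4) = (0 4 2 6 7 5 1)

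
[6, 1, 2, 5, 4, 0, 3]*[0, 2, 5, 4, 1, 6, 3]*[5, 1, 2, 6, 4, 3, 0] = [6, 2, 3, 0, 1, 5, 4]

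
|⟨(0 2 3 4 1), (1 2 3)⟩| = 60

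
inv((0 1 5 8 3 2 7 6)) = (0 6 7 2 3 8 5 1)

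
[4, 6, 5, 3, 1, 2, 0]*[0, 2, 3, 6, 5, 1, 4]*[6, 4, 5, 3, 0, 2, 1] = [2, 0, 4, 1, 5, 3, 6] 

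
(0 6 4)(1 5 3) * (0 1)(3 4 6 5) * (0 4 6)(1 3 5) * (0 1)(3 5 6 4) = (1 6)(4 5)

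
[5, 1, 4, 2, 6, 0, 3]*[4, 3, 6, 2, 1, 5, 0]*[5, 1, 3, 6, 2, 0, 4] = [0, 6, 1, 4, 5, 2, 3]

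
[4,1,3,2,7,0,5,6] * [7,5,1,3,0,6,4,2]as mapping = [0→0,1→5,2→3,3→1,4→2,5→7,6→6,7→4]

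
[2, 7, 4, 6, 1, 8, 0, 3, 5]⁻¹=[6, 4, 0, 7, 2, 8, 3, 1, 5]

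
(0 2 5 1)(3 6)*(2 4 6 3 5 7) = (0 4 6 5 1)(2 7)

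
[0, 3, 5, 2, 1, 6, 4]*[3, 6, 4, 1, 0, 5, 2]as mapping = [0→3, 1→1, 2→5, 3→4, 4→6, 5→2, 6→0]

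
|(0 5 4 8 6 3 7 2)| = 8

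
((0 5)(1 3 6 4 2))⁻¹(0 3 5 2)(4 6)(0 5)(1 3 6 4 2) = (0 1 5 6)(2 4)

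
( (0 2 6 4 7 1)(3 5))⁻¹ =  (0 1 7 4 6 2)(3 5)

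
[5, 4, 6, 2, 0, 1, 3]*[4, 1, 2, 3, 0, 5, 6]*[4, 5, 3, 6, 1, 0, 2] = [0, 4, 2, 3, 1, 5, 6]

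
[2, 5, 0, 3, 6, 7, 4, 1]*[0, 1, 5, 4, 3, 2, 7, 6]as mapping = [0→5, 1→2, 2→0, 3→4, 4→7, 5→6, 6→3, 7→1]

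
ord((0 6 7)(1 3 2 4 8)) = 15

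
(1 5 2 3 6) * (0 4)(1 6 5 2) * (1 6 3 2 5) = (0 4)(1 5 6 3)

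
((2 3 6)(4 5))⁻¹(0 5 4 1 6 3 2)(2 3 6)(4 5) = (0 4 5 1 2 6 3)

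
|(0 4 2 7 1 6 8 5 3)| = 9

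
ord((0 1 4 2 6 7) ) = 6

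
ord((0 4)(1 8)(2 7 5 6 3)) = 10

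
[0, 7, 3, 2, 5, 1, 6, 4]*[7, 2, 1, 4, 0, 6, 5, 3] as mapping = [0→7, 1→3, 2→4, 3→1, 4→6, 5→2, 6→5, 7→0] 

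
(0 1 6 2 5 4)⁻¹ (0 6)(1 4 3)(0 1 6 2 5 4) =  (0 3 6)(1 2)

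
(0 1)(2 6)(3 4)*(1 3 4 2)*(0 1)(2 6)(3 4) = (0 4 3 6)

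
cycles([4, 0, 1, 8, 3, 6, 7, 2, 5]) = (0 4 3 8 5 6 7 2 1)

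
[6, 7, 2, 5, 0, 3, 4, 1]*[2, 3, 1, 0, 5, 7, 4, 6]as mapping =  [0→4, 1→6, 2→1, 3→7, 4→2, 5→0, 6→5, 7→3]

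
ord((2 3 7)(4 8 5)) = 3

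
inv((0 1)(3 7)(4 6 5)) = (0 1)(3 7)(4 5 6)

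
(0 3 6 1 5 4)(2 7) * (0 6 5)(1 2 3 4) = (0 4 6 2 7 3 5 1)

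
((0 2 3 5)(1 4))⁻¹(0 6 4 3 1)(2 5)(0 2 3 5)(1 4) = (0 3)(1 5 4 2 6)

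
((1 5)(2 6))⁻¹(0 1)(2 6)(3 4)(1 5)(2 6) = (0 5)(2 6)(3 4)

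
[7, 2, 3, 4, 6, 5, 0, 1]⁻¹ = [6, 7, 1, 2, 3, 5, 4, 0]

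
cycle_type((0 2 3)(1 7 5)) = 3^2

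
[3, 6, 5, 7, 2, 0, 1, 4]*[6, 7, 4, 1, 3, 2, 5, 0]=[1, 5, 2, 0, 4, 6, 7, 3]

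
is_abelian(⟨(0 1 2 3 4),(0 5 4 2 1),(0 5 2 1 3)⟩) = no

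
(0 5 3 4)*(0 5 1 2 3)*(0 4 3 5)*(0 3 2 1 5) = (0 5 4 3 2) 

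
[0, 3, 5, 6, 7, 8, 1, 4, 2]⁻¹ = [0, 6, 8, 1, 7, 2, 3, 4, 5]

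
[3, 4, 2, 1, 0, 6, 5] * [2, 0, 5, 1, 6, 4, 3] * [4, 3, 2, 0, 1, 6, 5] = [3, 5, 6, 4, 2, 0, 1] 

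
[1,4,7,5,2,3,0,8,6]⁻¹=[6,0,4,5,1,3,8,2,7]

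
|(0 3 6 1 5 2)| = 6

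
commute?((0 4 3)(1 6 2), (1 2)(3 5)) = no:(0 4 3)(1 6 2) * (1 2)(3 5) = (0 4 5 3)(1 6), (1 2)(3 5) * (0 4 3)(1 6 2) = (0 4 3 5)(2 6)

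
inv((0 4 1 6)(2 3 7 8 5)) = (0 6 1 4)(2 5 8 7 3)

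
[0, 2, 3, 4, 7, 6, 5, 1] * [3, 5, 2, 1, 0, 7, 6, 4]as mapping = [0→3, 1→2, 2→1, 3→0, 4→4, 5→6, 6→7, 7→5]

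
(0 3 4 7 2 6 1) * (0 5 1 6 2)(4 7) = (0 3 7)(1 5)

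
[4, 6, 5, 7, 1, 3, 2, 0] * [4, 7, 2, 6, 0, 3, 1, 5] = [0, 1, 3, 5, 7, 6, 2, 4]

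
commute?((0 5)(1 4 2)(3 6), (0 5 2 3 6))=no:(0 5)(1 4 2)(3 6)*(0 5 2 3 6)=(0 2 1 4 3), (0 5 2 3 6)*(0 5)(1 4 2)(3 6)=(1 4 2 6 5)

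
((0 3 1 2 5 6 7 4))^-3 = (0 6 1 4 5 3 7 2)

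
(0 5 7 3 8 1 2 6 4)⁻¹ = (0 4 6 2 1 8 3 7 5)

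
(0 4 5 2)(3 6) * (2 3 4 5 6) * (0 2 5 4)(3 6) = (0 4 3 5 6)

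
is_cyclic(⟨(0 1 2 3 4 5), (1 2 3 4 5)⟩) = no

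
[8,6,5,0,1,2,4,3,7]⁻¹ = [3,4,5,7,6,2,1,8,0]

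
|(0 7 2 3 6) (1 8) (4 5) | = 10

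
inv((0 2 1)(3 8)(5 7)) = (0 1 2)(3 8)(5 7)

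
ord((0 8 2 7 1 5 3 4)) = 8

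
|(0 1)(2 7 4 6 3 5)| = 6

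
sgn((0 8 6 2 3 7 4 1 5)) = 1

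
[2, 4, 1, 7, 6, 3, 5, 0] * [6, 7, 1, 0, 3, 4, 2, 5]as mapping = [0→1, 1→3, 2→7, 3→5, 4→2, 5→0, 6→4, 7→6]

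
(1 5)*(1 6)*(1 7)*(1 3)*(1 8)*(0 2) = (0 2) (1 5 6 7 3 8) 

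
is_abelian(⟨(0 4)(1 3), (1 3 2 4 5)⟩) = no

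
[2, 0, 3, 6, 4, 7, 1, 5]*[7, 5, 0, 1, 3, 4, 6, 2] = [0, 7, 1, 6, 3, 2, 5, 4]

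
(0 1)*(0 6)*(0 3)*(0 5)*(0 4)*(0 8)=(0 1 6 3 5 4 8)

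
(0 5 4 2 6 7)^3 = (0 2)(4 7)(5 6)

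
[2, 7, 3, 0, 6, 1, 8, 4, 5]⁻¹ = [3, 5, 0, 2, 7, 8, 4, 1, 6]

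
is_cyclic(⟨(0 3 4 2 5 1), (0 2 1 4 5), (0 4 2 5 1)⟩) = no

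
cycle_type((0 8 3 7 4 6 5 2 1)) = 9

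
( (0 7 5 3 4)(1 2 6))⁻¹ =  (0 4 3 5 7)(1 6 2)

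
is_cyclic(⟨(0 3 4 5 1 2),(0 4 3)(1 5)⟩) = no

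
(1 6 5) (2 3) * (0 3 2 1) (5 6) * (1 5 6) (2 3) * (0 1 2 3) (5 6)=(0 3 6 2) (1 5) 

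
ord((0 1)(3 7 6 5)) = 4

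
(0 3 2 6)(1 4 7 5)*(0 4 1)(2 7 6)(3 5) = (0 5)(3 7)(4 6)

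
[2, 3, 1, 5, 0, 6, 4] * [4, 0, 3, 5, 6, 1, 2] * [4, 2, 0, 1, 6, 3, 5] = [1, 3, 4, 2, 6, 0, 5]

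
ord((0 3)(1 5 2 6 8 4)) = 6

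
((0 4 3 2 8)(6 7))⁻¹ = (0 8 2 3 4)(6 7)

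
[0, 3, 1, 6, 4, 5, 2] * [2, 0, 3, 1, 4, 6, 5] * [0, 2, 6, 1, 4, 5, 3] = [6, 2, 0, 5, 4, 3, 1]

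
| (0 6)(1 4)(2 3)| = 2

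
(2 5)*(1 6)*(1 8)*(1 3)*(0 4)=(0 4)(1 6 8 3)(2 5)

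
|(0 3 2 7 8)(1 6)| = 10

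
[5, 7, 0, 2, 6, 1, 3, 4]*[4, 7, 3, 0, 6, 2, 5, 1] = [2, 1, 4, 3, 5, 7, 0, 6]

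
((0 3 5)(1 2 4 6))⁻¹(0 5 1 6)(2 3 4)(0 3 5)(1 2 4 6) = (0 2 1 3)(4 5 6)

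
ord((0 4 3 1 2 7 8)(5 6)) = 14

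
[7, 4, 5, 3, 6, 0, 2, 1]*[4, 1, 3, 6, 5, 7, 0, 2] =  [2, 5, 7, 6, 0, 4, 3, 1]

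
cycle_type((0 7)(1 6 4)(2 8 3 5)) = 2.3.4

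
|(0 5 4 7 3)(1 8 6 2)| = 20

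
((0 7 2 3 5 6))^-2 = (0 5 2)(3 7 6)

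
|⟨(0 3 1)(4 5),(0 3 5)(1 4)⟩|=120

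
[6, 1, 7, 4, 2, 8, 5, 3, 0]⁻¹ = [8, 1, 4, 7, 3, 6, 0, 2, 5]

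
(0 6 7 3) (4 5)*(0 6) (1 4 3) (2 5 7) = (1 4 7) (2 5 3 6) 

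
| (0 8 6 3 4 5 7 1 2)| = 9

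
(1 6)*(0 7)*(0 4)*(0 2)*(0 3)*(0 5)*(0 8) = (0 7 4 2 3 5 8)(1 6)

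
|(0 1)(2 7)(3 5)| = 2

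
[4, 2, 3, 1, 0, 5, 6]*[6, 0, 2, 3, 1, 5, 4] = [1, 2, 3, 0, 6, 5, 4]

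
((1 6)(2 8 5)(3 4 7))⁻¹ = (1 6)(2 5 8)(3 7 4)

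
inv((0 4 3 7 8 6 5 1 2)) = (0 2 1 5 6 8 7 3 4)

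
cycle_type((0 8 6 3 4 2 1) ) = 7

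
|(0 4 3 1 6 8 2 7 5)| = 9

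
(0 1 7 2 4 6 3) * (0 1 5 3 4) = (0 5 3 1 7 2)(4 6)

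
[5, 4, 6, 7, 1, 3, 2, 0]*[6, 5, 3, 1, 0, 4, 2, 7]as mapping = [0→4, 1→0, 2→2, 3→7, 4→5, 5→1, 6→3, 7→6]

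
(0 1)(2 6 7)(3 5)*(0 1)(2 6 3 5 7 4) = (2 3 7 6 4)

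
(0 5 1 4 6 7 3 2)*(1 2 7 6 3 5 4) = (0 4 3 7 5 2)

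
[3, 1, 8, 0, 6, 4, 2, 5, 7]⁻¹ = [3, 1, 6, 0, 5, 7, 4, 8, 2]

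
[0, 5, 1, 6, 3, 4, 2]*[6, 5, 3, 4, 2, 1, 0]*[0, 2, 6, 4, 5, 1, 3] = [3, 2, 1, 0, 5, 6, 4]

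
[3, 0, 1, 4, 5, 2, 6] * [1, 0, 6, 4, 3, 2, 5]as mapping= [0→4, 1→1, 2→0, 3→3, 4→2, 5→6, 6→5]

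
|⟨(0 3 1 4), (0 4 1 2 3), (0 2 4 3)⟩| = 120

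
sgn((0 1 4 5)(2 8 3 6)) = 1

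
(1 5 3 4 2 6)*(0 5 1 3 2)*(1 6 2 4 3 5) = (0 1 6 5 4)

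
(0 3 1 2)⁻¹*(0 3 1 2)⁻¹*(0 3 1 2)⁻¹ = (0 3 1 2)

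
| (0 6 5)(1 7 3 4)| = 12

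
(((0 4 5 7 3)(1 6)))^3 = (0 7 4 3 5)(1 6)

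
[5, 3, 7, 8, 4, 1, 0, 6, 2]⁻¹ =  [6, 5, 8, 1, 4, 0, 7, 2, 3]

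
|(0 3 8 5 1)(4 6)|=10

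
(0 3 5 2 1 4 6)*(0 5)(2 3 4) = (0 4 6 5 3)(1 2)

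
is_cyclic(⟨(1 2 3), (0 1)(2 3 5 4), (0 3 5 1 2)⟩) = no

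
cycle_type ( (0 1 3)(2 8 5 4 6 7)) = 3.6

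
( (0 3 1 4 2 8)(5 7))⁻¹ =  (0 8 2 4 1 3)(5 7)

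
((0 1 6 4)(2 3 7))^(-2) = (0 6)(1 4)(2 3 7)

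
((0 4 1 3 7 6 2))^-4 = (0 3 2 1 6 4 7)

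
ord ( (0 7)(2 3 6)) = 6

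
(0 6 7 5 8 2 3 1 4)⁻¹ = (0 4 1 3 2 8 5 7 6)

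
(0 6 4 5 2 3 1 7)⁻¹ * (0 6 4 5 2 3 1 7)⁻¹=(0 1 2 4)(3 5 6 7)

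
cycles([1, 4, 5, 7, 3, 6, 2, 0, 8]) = (0 1 4 3 7)(2 5 6)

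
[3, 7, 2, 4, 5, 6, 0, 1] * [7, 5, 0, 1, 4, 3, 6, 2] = [1, 2, 0, 4, 3, 6, 7, 5]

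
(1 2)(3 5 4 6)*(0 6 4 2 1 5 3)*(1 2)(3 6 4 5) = (0 4 5 1 2 3 6)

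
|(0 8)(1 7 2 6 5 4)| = 6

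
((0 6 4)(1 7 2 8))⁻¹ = (0 4 6)(1 8 2 7)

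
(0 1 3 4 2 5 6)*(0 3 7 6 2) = (0 1 7 6 3 4)(2 5)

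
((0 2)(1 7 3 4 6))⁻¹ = (0 2)(1 6 4 3 7)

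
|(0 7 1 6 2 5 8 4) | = 8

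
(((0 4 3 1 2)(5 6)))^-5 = (5 6)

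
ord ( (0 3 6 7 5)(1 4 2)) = 15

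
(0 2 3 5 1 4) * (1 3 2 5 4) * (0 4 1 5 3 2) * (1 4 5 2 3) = (0 1 2) (3 4 5) 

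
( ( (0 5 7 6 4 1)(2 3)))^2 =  (0 7 4)(1 5 6)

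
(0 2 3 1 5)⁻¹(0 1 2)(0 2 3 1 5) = (2 5 3)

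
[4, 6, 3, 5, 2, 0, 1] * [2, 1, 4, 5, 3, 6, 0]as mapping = [0→3, 1→0, 2→5, 3→6, 4→4, 5→2, 6→1]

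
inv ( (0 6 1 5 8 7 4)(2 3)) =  (0 4 7 8 5 1 6)(2 3)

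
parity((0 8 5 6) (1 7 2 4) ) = even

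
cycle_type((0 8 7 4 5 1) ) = 6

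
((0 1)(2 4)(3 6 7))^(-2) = (3 6 7)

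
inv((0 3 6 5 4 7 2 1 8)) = (0 8 1 2 7 4 5 6 3)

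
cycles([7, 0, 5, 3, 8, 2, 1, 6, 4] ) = (0 7 6 1) (2 5) (4 8) 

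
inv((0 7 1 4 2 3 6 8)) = (0 8 6 3 2 4 1 7)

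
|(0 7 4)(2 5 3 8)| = 12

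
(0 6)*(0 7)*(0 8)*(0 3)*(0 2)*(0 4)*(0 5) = (0 6 7 8 3 2 4 5)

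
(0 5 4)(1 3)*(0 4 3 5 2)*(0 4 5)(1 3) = (0 2 4 5 1)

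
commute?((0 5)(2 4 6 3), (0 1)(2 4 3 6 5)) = no:(0 5)(2 4 6 3)*(0 1)(2 4 3 6 5) = (0 2 3 4 5 1), (0 1)(2 4 3 6 5)*(0 5)(2 4 6 3) = (0 1 5 4 2 6)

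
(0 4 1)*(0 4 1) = (0 1 4)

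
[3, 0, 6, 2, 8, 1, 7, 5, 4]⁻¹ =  [1, 5, 3, 0, 8, 7, 2, 6, 4]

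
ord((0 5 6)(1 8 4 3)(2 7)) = 12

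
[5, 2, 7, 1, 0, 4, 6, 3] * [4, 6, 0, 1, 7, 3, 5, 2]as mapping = [0→3, 1→0, 2→2, 3→6, 4→4, 5→7, 6→5, 7→1]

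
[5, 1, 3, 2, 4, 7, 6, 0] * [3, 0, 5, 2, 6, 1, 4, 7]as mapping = [0→1, 1→0, 2→2, 3→5, 4→6, 5→7, 6→4, 7→3]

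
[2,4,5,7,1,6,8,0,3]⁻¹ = [7,4,0,8,1,2,5,3,6]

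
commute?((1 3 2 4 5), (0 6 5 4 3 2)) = no:(1 3 2 4 5) * (0 6 5 4 3 2) = (0 6 5 1 2 3), (0 6 5 4 3 2) * (1 3 2 4 5) = (0 6 1 3 4 2)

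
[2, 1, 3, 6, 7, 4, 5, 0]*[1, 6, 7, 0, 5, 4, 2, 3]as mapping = [0→7, 1→6, 2→0, 3→2, 4→3, 5→5, 6→4, 7→1]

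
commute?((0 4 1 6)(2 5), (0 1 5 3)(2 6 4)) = no:(0 4 1 6)(2 5)*(0 1 5 3)(2 6 4) = (0 2 3)(1 4 5 6), (0 1 5 3)(2 6 4)*(0 4 1 6)(2 5) = (0 6 1 2)(3 4 5)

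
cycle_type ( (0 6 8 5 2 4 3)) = 7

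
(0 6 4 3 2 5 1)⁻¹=(0 1 5 2 3 4 6)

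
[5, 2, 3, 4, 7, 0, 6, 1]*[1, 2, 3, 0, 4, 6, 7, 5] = [6, 3, 0, 4, 5, 1, 7, 2]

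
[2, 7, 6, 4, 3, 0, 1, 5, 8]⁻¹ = [5, 6, 0, 4, 3, 7, 2, 1, 8]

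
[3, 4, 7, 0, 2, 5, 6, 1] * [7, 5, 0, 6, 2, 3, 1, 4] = [6, 2, 4, 7, 0, 3, 1, 5]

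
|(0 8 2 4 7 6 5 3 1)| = 9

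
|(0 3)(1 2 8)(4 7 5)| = 6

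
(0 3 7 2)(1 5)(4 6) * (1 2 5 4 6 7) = (0 3 1 4 7 5 2)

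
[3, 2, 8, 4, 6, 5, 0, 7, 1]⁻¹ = [6, 8, 1, 0, 3, 5, 4, 7, 2]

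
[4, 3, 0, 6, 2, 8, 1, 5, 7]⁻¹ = [2, 6, 4, 1, 0, 7, 3, 8, 5]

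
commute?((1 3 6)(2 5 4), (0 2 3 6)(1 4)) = no:(1 3 6)(2 5 4) * (0 2 3 6)(1 4) = (0 2 5 1 6 4 3), (0 2 3 6)(1 4) * (1 3 6)(2 5 4) = (0 5 4 3 1 2 6)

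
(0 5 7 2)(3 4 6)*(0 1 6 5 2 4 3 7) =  (0 2 1 6 7 4 5)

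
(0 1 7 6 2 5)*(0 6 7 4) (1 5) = (0 5 6 2 1 4) 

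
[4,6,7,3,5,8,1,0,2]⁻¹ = [7,6,8,3,0,4,1,2,5]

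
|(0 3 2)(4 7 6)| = 3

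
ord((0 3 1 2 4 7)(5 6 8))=6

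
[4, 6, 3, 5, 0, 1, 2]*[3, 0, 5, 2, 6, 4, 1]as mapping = [0→6, 1→1, 2→2, 3→4, 4→3, 5→0, 6→5]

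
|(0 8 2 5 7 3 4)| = 7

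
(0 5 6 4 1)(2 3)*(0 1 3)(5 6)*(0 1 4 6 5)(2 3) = (0 5)(1 4 2)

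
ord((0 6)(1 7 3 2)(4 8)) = 4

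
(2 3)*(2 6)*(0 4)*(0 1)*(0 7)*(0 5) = (0 4 1 7 5)(2 3 6)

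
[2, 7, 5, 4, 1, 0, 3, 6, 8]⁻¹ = [5, 4, 0, 6, 3, 2, 7, 1, 8]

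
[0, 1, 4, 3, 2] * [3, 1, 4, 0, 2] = [3, 1, 2, 0, 4]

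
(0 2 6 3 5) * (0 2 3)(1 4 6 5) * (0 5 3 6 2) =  (0 6 5)(1 4 2 3)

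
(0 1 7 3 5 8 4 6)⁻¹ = (0 6 4 8 5 3 7 1)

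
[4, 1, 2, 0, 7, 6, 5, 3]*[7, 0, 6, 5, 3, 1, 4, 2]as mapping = [0→3, 1→0, 2→6, 3→7, 4→2, 5→4, 6→1, 7→5]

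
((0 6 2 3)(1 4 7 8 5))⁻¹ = (0 3 2 6)(1 5 8 7 4)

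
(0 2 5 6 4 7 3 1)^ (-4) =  (0 4)(1 6)(2 7)(3 5)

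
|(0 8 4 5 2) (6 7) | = 10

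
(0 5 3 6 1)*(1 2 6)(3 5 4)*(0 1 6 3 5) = (0 4 5)(2 3 6)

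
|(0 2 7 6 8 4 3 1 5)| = 9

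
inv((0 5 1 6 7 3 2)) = (0 2 3 7 6 1 5)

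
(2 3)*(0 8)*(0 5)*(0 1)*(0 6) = (0 8 5 1 6)(2 3)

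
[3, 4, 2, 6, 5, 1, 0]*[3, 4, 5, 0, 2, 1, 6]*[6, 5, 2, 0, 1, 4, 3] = [6, 2, 4, 3, 5, 1, 0]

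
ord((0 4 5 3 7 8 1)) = 7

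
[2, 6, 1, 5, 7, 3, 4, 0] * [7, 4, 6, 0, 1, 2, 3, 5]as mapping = [0→6, 1→3, 2→4, 3→2, 4→5, 5→0, 6→1, 7→7]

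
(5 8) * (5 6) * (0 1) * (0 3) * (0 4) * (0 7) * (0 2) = (0 1 3 4 7 2)(5 8 6)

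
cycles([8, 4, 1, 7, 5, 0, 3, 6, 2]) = (0 8 2 1 4 5)(3 7 6)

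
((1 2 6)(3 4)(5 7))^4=(1 2 6)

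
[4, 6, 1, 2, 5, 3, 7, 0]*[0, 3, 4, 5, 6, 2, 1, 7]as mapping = [0→6, 1→1, 2→3, 3→4, 4→2, 5→5, 6→7, 7→0]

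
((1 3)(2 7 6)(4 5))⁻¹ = (1 3)(2 6 7)(4 5)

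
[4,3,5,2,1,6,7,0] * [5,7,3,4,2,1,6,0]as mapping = [0→2,1→4,2→1,3→3,4→7,5→6,6→0,7→5]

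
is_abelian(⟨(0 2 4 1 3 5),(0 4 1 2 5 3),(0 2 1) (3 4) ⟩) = no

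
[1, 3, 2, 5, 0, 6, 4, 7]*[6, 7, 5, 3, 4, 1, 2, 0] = [7, 3, 5, 1, 6, 2, 4, 0]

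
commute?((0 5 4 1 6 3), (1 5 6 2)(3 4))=no:(0 5 4 1 6 3)*(1 5 6 2)(3 4)=(0 6 4 5 3)(1 2), (1 5 6 2)(3 4)*(0 5 4 1 6 3)=(0 5 3 1 4)(2 6)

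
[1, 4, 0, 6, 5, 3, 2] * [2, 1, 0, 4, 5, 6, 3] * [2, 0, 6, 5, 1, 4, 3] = [0, 4, 6, 5, 3, 1, 2]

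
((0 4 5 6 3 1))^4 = (0 3 5)(1 6 4)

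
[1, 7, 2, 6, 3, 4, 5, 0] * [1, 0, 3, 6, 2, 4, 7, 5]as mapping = [0→0, 1→5, 2→3, 3→7, 4→6, 5→2, 6→4, 7→1]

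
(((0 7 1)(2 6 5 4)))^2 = (0 1 7)(2 5)(4 6)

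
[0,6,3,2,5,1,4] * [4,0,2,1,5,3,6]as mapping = [0→4,1→6,2→1,3→2,4→3,5→0,6→5]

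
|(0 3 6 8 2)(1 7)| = 10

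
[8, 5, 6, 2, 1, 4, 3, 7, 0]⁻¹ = [8, 4, 3, 6, 5, 1, 2, 7, 0]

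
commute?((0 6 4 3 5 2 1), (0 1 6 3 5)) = no:(0 6 4 3 5 2 1)*(0 1 6 3 5) = (0 3)(2 6 4 5), (0 1 6 3 5)*(0 6 4 3 5 2 1) = (1 4 3 2)(5 6)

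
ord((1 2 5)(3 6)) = 6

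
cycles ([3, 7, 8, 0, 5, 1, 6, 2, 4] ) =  (0 3)(1 7 2 8 4 5)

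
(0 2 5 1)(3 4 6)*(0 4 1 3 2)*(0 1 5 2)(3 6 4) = (0 1 3 5 6)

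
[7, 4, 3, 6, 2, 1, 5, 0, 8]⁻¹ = [7, 5, 4, 2, 1, 6, 3, 0, 8]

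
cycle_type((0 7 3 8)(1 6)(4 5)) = 2^2.4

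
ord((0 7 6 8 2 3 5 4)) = 8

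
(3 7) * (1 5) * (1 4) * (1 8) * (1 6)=(1 5 4 8 6)(3 7)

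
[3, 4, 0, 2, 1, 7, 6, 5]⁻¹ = [2, 4, 3, 0, 1, 7, 6, 5]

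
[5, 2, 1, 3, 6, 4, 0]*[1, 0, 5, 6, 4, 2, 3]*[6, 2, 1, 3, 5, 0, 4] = [1, 0, 6, 4, 3, 5, 2] 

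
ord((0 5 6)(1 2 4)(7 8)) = 6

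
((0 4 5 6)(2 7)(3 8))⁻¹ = (0 6 5 4)(2 7)(3 8)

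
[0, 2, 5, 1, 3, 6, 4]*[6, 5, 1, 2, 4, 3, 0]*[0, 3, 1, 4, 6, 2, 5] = [5, 3, 4, 2, 1, 0, 6]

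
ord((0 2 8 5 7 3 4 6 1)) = 9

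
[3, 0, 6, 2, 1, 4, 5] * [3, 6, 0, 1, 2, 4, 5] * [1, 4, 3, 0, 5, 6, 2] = [4, 0, 6, 1, 2, 3, 5]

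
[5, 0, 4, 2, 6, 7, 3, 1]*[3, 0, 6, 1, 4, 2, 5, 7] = [2, 3, 4, 6, 5, 7, 1, 0]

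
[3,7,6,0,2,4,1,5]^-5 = [3,7,6,0,2,4,1,5]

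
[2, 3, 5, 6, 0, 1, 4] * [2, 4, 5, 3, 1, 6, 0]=[5, 3, 6, 0, 2, 4, 1]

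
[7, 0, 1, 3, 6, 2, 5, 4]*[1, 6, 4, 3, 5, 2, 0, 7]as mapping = [0→7, 1→1, 2→6, 3→3, 4→0, 5→4, 6→2, 7→5]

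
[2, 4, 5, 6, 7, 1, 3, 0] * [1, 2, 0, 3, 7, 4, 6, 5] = [0, 7, 4, 6, 5, 2, 3, 1]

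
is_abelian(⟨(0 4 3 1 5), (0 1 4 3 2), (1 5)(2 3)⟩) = no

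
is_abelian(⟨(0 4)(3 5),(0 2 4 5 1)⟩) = no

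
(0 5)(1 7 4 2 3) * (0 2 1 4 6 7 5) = (1 5 2 3 4)(6 7)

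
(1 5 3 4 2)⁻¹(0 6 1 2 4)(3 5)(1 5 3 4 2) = (0 6 5 1 2)(3 4)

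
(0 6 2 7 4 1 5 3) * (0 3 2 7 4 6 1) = (0 1 5 2 4) (6 7) 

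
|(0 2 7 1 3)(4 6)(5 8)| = 10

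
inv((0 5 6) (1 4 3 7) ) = (0 6 5) (1 7 3 4) 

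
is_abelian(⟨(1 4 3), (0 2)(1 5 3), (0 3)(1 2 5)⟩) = no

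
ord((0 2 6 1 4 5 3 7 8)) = 9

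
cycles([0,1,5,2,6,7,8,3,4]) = (2 5 7 3)(4 6 8)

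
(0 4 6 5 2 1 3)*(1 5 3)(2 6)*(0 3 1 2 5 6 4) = (1 2 6)(4 5)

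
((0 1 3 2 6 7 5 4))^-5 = (0 2 5 1 6 4 3 7)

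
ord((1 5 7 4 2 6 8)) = 7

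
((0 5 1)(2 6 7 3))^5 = (0 1 5)(2 6 7 3)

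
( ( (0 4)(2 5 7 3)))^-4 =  ()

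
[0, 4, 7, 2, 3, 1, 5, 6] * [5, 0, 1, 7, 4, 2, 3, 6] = [5, 4, 6, 1, 7, 0, 2, 3]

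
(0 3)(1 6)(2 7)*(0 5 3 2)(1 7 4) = (0 2 4 1 6 7)(3 5)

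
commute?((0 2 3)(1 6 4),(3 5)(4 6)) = no:(0 2 3)(1 6 4)*(3 5)(4 6) = (0 2 5 3)(1 4),(3 5)(4 6)*(0 2 3)(1 6 4) = (0 2 3 5)(1 6)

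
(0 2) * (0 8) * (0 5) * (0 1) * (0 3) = (0 2 8 5 1 3)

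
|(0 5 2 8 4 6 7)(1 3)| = 14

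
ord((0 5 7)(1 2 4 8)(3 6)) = 12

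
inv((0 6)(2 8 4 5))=(0 6)(2 5 4 8)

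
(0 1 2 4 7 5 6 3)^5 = (0 5 2 3 7 1 6 4)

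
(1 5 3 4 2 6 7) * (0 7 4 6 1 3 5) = (0 7 3 6 4 2 1)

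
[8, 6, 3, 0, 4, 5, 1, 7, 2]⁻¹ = [3, 6, 8, 2, 4, 5, 1, 7, 0]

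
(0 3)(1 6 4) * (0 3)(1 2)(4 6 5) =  (1 5 4 2)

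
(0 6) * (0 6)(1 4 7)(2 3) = (1 4 7)(2 3)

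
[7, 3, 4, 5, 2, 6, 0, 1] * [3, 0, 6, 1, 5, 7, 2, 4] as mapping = [0→4, 1→1, 2→5, 3→7, 4→6, 5→2, 6→3, 7→0] 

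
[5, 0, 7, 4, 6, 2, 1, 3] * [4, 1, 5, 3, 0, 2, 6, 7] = [2, 4, 7, 0, 6, 5, 1, 3]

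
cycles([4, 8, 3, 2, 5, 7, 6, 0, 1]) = (0 4 5 7)(1 8)(2 3)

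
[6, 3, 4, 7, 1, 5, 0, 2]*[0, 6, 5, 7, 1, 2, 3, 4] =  [3, 7, 1, 4, 6, 2, 0, 5]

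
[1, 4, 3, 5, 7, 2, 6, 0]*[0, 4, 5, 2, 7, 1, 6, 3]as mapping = [0→4, 1→7, 2→2, 3→1, 4→3, 5→5, 6→6, 7→0]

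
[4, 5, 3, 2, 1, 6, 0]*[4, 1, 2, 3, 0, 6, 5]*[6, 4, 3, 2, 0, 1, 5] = [6, 5, 2, 3, 4, 1, 0]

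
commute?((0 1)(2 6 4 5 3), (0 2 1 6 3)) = no:(0 1)(2 6 4 5 3) * (0 2 1 6 3) = (0 6 4 5)(1 2 3), (0 2 1 6 3) * (0 1)(2 6 4 5 3) = (0 6 2)(1 4 5 3)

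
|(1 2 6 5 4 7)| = 6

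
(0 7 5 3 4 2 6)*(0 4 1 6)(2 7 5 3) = (0 5 2)(1 6 4 7 3)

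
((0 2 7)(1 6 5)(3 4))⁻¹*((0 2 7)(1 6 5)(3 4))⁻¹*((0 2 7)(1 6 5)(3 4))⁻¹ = (3 4)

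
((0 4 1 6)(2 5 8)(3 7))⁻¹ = (0 6 1 4)(2 8 5)(3 7)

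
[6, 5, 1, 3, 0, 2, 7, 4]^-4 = [0, 2, 5, 3, 4, 1, 6, 7]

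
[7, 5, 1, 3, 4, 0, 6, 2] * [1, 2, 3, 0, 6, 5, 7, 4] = [4, 5, 2, 0, 6, 1, 7, 3]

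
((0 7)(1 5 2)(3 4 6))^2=(1 2 5)(3 6 4)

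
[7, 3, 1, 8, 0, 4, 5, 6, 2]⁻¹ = [4, 2, 8, 1, 5, 6, 7, 0, 3]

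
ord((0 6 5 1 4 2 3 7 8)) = 9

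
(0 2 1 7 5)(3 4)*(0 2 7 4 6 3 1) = (0 7 5 2)(1 4)(3 6)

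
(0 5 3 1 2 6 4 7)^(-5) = (0 1 4 5 2 7 3 6)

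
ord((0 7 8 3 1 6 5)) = 7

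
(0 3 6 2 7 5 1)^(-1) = (0 1 5 7 2 6 3)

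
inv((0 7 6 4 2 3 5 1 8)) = (0 8 1 5 3 2 4 6 7)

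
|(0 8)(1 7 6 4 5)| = 10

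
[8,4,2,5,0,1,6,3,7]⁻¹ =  [4,5,2,7,1,3,6,8,0]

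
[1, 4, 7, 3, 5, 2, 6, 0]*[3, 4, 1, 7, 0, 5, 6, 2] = [4, 0, 2, 7, 5, 1, 6, 3]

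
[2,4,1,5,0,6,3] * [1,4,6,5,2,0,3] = [6,2,4,0,1,3,5]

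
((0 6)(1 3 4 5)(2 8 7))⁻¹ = (0 6)(1 5 4 3)(2 7 8)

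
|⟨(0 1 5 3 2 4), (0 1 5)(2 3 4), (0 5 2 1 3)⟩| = 720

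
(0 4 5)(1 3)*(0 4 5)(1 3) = (0 5 4)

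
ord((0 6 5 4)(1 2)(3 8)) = 4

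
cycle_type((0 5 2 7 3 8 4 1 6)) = 9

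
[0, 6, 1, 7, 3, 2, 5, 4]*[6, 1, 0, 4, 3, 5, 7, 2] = [6, 7, 1, 2, 4, 0, 5, 3]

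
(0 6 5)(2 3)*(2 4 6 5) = (0 5)(2 3 4 6)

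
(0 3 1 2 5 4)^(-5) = (0 3 1 2 5 4)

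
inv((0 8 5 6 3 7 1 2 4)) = (0 4 2 1 7 3 6 5 8)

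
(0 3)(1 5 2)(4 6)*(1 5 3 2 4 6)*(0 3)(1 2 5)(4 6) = (0 5 6 4 2 1)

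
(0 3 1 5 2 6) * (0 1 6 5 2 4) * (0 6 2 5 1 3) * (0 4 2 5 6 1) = (0 4 1 6 3 5 2) 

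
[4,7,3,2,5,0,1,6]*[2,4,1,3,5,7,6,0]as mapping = [0→5,1→0,2→3,3→1,4→7,5→2,6→4,7→6]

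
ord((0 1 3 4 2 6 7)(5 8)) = 14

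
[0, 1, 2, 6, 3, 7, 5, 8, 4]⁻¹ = [0, 1, 2, 4, 8, 6, 3, 5, 7]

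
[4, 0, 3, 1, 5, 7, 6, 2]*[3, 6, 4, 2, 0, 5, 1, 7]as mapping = [0→0, 1→3, 2→2, 3→6, 4→5, 5→7, 6→1, 7→4]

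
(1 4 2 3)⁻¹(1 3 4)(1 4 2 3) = (1 2 4)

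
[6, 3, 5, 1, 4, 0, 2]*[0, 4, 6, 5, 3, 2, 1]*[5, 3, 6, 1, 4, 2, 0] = [3, 2, 6, 4, 1, 5, 0]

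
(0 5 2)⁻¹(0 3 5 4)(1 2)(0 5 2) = (0 1)(2 4 5 3)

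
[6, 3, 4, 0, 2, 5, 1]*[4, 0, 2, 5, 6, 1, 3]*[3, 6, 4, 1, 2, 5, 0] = [1, 5, 0, 2, 4, 6, 3]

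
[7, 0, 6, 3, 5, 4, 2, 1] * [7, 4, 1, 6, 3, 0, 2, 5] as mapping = [0→5, 1→7, 2→2, 3→6, 4→0, 5→3, 6→1, 7→4] 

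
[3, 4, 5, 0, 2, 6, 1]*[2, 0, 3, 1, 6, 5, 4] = [1, 6, 5, 2, 3, 4, 0]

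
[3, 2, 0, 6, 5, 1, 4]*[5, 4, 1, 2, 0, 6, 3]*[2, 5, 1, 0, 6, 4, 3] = [1, 5, 4, 0, 3, 6, 2]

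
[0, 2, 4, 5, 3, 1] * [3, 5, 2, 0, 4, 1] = [3, 2, 4, 1, 0, 5]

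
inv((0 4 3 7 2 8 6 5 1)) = (0 1 5 6 8 2 7 3 4)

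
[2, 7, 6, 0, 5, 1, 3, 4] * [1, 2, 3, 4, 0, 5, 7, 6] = [3, 6, 7, 1, 5, 2, 4, 0]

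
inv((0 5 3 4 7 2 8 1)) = (0 1 8 2 7 4 3 5)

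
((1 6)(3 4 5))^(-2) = (3 4 5)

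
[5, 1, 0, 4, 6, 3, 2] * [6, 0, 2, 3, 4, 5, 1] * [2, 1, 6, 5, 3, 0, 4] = [0, 2, 4, 3, 1, 5, 6]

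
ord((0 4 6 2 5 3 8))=7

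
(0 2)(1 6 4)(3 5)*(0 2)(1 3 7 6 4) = (1 4 3 5 7 6)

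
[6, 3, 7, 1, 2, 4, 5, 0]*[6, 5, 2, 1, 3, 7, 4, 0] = [4, 1, 0, 5, 2, 3, 7, 6] 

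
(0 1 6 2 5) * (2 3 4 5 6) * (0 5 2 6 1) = (1 6 3 4 2)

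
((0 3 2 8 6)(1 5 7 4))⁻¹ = (0 6 8 2 3)(1 4 7 5)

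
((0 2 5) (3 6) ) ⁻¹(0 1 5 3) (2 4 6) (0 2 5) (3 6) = (0 6 2 1) (3 5 4) 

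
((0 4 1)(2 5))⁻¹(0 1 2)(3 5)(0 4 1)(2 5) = (0 5 4)(2 3)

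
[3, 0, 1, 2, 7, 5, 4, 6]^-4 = [0, 1, 2, 3, 6, 5, 7, 4]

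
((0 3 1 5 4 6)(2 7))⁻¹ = (0 6 4 5 1 3)(2 7)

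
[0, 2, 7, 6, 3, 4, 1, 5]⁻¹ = [0, 6, 1, 4, 5, 7, 3, 2]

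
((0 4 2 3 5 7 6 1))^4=(0 5)(1 3)(2 6)(4 7)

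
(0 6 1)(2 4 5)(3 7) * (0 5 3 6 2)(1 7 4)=(0 2 1 5)(3 4)(6 7)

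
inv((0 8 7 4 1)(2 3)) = (0 1 4 7 8)(2 3)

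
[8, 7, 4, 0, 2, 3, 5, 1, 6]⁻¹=[3, 7, 4, 5, 2, 6, 8, 1, 0]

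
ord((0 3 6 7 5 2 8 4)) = 8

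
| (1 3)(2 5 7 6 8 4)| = 6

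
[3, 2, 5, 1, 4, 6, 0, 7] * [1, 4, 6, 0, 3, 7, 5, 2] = [0, 6, 7, 4, 3, 5, 1, 2]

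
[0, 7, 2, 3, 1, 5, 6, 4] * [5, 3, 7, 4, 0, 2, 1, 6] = [5, 6, 7, 4, 3, 2, 1, 0]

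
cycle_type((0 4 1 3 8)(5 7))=2.5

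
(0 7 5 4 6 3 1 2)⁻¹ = (0 2 1 3 6 4 5 7)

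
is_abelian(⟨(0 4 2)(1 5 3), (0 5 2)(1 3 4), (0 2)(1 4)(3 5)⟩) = no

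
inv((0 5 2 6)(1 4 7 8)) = (0 6 2 5)(1 8 7 4)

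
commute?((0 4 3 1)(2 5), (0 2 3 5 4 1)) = no:(0 4 3 1)(2 5)*(0 2 3 5 4 1) = (0 1 2 4 5 3), (0 2 3 5 4 1)*(0 4 3 1)(2 5) = (0 5 3 2 1 4)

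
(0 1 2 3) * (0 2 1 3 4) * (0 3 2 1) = (0 2 4 3 1)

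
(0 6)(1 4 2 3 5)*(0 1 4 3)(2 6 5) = (0 5 4 6 1 3 2)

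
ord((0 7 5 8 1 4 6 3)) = 8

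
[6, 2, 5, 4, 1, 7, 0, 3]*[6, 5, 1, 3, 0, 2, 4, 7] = [4, 1, 2, 0, 5, 7, 6, 3]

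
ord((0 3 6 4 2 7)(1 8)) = 6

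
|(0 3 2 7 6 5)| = 6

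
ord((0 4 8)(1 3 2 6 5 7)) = 6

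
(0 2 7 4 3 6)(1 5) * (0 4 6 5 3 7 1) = (0 2 1 3 5)(4 7 6)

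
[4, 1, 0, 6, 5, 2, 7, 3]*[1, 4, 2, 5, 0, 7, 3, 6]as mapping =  [0→0, 1→4, 2→1, 3→3, 4→7, 5→2, 6→6, 7→5]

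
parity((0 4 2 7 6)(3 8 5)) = even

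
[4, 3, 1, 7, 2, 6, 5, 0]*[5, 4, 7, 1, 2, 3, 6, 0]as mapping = [0→2, 1→1, 2→4, 3→0, 4→7, 5→6, 6→3, 7→5]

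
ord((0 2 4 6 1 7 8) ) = 7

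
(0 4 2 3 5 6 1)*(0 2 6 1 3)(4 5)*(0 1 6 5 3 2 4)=(0 3)(1 4 5 6 2)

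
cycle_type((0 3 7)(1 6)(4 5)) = 2^2.3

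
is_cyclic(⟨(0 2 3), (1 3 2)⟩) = no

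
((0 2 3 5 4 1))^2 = (0 3 4)(1 2 5)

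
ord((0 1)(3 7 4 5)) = 4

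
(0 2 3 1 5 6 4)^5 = (0 6 1 2 4 5 3)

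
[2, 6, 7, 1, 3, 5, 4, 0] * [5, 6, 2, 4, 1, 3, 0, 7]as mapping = [0→2, 1→0, 2→7, 3→6, 4→4, 5→3, 6→1, 7→5]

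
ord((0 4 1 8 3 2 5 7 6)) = 9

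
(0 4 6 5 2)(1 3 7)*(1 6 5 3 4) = (0 1 4 5 2)(3 7 6)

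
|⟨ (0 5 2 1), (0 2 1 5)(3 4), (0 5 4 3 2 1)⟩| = 720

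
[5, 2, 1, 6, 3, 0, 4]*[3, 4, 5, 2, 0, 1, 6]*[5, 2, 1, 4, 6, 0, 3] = [2, 0, 6, 3, 1, 4, 5]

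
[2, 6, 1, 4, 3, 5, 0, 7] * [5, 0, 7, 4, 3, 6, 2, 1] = [7, 2, 0, 3, 4, 6, 5, 1]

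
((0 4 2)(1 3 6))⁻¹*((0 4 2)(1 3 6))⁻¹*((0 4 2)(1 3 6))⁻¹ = ()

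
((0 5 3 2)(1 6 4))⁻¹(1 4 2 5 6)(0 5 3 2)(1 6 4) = (0 3 4 6 1)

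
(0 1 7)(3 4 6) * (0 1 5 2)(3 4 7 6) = (0 5 2)(1 6 4 3 7)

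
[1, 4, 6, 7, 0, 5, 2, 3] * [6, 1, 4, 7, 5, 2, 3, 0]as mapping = [0→1, 1→5, 2→3, 3→0, 4→6, 5→2, 6→4, 7→7]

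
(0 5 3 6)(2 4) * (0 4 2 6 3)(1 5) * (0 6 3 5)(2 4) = (0 1)(2 4 3 5 6)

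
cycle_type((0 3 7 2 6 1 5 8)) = 8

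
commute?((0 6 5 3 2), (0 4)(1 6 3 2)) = no:(0 6 5 3 2) * (0 4)(1 6 3 2) = (0 3 1 6 5 2 4), (0 4)(1 6 3 2) * (0 6 5 3 2) = (0 4 6 2 1 5 3)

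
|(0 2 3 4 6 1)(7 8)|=6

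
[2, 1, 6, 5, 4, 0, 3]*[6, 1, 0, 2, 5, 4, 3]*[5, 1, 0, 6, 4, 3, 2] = [5, 1, 6, 4, 3, 2, 0]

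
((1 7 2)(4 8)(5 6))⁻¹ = (1 2 7)(4 8)(5 6)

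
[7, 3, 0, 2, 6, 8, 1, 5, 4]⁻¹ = [2, 6, 3, 1, 8, 7, 4, 0, 5]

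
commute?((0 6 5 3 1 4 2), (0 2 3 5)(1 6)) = no:(0 6 5 3 1 4 2) * (0 2 3 5)(1 6) = (0 1 4 3 6), (0 2 3 5)(1 6) * (0 6 5 3 1 4 2) = (1 5 6 4 2)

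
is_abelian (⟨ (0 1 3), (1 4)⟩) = no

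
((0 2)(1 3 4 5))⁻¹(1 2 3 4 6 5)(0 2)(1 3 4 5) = (0 4 5 6 1 3)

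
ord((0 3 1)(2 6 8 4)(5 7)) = 12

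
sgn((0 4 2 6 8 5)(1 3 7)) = -1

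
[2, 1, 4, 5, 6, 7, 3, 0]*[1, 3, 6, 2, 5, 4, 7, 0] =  [6, 3, 5, 4, 7, 0, 2, 1]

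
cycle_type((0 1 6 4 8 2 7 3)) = 8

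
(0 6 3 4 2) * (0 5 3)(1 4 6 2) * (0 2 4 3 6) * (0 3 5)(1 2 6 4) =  (0 1 5 4 2)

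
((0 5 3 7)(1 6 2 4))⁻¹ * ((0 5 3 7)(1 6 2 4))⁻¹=(0 3)(1 2)(4 6)(5 7)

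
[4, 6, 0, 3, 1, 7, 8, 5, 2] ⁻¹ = [2, 4, 8, 3, 0, 7, 1, 5, 6] 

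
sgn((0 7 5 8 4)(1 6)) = -1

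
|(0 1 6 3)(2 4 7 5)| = 4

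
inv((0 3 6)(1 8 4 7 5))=(0 6 3)(1 5 7 4 8)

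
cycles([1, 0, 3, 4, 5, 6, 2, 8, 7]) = (0 1)(2 3 4 5 6)(7 8)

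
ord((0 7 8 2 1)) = 5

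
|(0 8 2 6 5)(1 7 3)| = 15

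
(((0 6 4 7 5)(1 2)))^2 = (0 4 5 6 7)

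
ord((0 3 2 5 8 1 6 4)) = 8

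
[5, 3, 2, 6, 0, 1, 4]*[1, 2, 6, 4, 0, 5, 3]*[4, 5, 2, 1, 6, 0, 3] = [0, 6, 3, 1, 5, 2, 4]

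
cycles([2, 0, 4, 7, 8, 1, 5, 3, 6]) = (0 2 4 8 6 5 1)(3 7)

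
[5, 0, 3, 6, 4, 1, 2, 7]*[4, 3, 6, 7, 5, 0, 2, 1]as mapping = [0→0, 1→4, 2→7, 3→2, 4→5, 5→3, 6→6, 7→1]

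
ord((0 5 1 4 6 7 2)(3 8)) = 14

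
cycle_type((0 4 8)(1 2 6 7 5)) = 3.5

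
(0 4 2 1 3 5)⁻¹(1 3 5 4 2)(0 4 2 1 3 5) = (0 2 1 3 5)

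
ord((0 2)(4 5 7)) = 6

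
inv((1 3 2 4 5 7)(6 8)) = (1 7 5 4 2 3)(6 8)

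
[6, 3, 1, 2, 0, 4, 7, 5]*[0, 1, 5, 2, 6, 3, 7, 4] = [7, 2, 1, 5, 0, 6, 4, 3]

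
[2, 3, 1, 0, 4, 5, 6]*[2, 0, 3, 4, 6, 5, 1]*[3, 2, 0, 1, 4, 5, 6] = [1, 4, 3, 0, 6, 5, 2]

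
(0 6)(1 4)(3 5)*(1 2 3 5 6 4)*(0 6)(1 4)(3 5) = (0 1 4 2 5 3)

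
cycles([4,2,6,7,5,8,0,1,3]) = (0 4 5 8 3 7 1 2 6)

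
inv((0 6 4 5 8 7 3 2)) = (0 2 3 7 8 5 4 6)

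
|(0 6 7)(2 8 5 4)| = 12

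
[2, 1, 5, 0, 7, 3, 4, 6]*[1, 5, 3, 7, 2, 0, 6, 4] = [3, 5, 0, 1, 4, 7, 2, 6]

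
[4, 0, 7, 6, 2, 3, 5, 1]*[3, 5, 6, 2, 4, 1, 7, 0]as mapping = [0→4, 1→3, 2→0, 3→7, 4→6, 5→2, 6→1, 7→5]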